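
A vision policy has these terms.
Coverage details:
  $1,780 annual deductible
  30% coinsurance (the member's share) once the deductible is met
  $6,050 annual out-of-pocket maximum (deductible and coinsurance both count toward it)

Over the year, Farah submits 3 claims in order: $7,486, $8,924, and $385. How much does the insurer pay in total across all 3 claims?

$10,745

Claim 1 — $7,486: deductible takes $1,780, $5,706 remains; member's 30% is $1,711.80. Member owes $3,491.80 (running OOP $3,491.80). Plan pays $7,486 − $3,491.80 = $3,994.20.
Claim 2 — $8,924: deductible met; 30% of $8,924 = $2,677.20. That would push OOP to $6,169, over the $6,050 cap, so member pays $6,050 − $3,491.80 = $2,558.20. Plan pays $8,924 − $2,558.20 = $6,365.80.
Claim 3 — $385: deductible met; 30% of $385 = $115.50. OOP would hit $6,165.50 > $6,050, so the cap limits the member to $6,050 − $6,050 = $0. Plan pays $385 − $0 = $385.
Insurer total = bills − member's total = $16,795 − $6,050 = $10,745.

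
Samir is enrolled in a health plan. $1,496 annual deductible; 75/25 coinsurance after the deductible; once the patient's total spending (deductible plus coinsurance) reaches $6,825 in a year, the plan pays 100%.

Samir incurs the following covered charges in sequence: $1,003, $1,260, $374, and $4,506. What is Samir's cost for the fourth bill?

#1 ($1,003): all of it applies to the deductible. Patient pays $1,003; OOP now $1,003.
#2 ($1,260): $493 to deductible, leaving $767; 25% of $767 = $191.75. Cost to patient: $684.75. OOP to date $1,687.75.
#3 ($374): 25% coinsurance on $374 = $93.50. Patient pays $93.50; OOP now $1,781.25.
#4 ($4,506): 25% coinsurance on $4,506 = $1,126.50. Cost to patient: $1,126.50. OOP to date $2,907.75.

$1,126.50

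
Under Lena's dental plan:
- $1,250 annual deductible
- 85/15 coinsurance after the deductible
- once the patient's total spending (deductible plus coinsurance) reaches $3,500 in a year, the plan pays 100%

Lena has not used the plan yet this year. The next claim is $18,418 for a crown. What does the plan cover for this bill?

Deductible not yet touched, so the first $1,250 of the bill goes to the deductible.
The remaining $17,168 (= $18,418 − $1,250) moves to coinsurance.
15% of $17,168 = $2,575.20 falls to the patient.
Patient responsibility before any cap: $1,250 + $2,575.20 = $3,825.20.
Adding $3,825.20 to the $0 already spent would give $3,825.20, which exceeds the $3,500 cap; the patient pays just $3,500 − $0 = $3,500.
The plan picks up $18,418 − $3,500 = $14,918.

$14,918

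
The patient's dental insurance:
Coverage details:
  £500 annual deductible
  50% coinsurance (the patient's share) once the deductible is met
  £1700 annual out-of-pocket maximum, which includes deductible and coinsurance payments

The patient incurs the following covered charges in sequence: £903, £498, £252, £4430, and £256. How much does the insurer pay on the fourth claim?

£3806.50

Claim 1 — £903: £500 finishes the deductible; £403 goes to coinsurance; patient's 50% is £201.50. Patient pays £701.50; OOP now £701.50. Insurer: £903 − £701.50 = £201.50.
Claim 2 — £498: 50% coinsurance on £498 = £249. Patient pays £249; OOP now £950.50. Plan pays £498 − £249 = £249.
Claim 3 — £252: 50% coinsurance on £252 = £126. Patient pays £126; OOP now £1076.50. Plan pays £252 − £126 = £126.
Claim 4 — £4430: deductible met; 50% of £4430 = £2215. OOP would hit £3291.50 > £1700, so the cap limits the patient to £1700 − £1076.50 = £623.50. Insurer: £4430 − £623.50 = £3806.50.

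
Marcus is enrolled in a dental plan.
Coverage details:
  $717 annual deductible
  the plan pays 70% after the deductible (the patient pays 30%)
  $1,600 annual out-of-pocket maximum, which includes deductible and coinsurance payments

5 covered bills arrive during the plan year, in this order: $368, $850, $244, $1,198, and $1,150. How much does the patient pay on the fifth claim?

#1 ($368): all of it applies to the deductible. Cost to patient: $368. OOP to date $368.
#2 ($850): $349 finishes the deductible; $501 goes to coinsurance; coinsurance $501 × 30% = $150.30. Patient owes $499.30 (running OOP $867.30).
#3 ($244): deductible met; 30% of $244 = $73.20. Patient pays $73.20; OOP now $940.50.
#4 ($1,198): 30% coinsurance on $1,198 = $359.40. Cost to patient: $359.40. OOP to date $1,299.90.
#5 ($1,150): deductible met; 30% of $1,150 = $345. Adding that to $1,299.90 gives $1,644.90, past the $1,600 cap; patient pays only $1,600 − $1,299.90 = $300.10.

$300.10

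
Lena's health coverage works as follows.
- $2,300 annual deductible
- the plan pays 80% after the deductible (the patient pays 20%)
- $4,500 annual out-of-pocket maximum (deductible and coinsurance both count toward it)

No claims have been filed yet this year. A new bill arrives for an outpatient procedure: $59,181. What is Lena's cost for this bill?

The full $2,300 deductible is still open; $2,300 of this bill applies to it.
That leaves $59,181 − $2,300 = $56,881 for coinsurance.
Patient's 20% share of $56,881 is $11,376.20.
That puts the patient's cost at $2,300 + $11,376.20 = $13,676.20 before any cap.
That would bring total out-of-pocket to $13,676.20, past the $4,500 cap. The patient is capped at $4,500 − $0 = $4,500 on this claim.

$4,500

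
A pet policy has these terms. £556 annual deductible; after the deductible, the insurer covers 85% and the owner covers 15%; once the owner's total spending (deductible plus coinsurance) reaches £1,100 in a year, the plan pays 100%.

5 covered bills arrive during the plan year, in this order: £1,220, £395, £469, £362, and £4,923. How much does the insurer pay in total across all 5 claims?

£6,269

Claim 1 — £1,220: £556 finishes the deductible; £664 goes to coinsurance; owner's 15% is £99.60. Owner pays £655.60; OOP now £655.60. Insurer: £1,220 − £655.60 = £564.40.
Claim 2 — £395: deductible already satisfied, so owner's share is 15% × £395 = £59.25. Owner pays £59.25; OOP now £714.85. Plan pays £395 − £59.25 = £335.75.
Claim 3 — £469: 15% coinsurance on £469 = £70.35. Owner owes £70.35 (running OOP £785.20). Plan pays £469 − £70.35 = £398.65.
Claim 4 — £362: deductible already satisfied, so owner's share is 15% × £362 = £54.30. Cost to owner: £54.30. OOP to date £839.50. Plan pays £362 − £54.30 = £307.70.
Claim 5 — £4,923: 15% coinsurance on £4,923 = £738.45. OOP would hit £1,577.95 > £1,100, so the cap limits the owner to £1,100 − £839.50 = £260.50. Plan pays £4,923 − £260.50 = £4,662.50.
Insurer total: £564.40 + £335.75 + £398.65 + £307.70 + £4,662.50 = £6,269.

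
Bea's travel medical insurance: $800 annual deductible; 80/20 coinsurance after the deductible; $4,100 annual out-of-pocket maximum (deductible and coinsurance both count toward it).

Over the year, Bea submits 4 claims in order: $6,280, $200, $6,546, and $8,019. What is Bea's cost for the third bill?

$1,309.20

Claim 1 — $6,280: $800 to deductible, leaving $5,480; coinsurance $5,480 × 20% = $1,096. Cost to traveler: $1,896. OOP to date $1,896.
Claim 2 — $200: deductible met; 20% of $200 = $40. Cost to traveler: $40. OOP to date $1,936.
Claim 3 — $6,546: 20% coinsurance on $6,546 = $1,309.20. Cost to traveler: $1,309.20. OOP to date $3,245.20.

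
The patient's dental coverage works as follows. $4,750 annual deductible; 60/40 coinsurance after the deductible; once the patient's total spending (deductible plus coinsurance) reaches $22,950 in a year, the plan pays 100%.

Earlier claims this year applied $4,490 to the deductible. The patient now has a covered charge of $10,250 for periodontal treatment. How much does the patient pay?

$4,256

Remaining deductible: $4,750 − $4,490 = $260.
The remaining $9,990 (= $10,250 − $260) moves to coinsurance.
Coinsurance: $9,990 × 40% = $3,996.
Patient responsibility before any cap: $260 + $3,996 = $4,256.
Total out-of-pocket so far would be $4,490 + $4,256 = $8,746, below the $22,950 cap — no reduction.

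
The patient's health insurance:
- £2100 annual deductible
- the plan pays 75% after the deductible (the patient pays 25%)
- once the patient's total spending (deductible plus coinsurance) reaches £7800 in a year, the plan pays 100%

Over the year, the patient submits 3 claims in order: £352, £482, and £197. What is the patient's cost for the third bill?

£197

Claim 1 (£352): all of it applies to the deductible. Patient pays £352; OOP now £352.
Claim 2 (£482): entire amount goes to the deductible. Cost to patient: £482. OOP to date £834.
Claim 3 (£197): fully absorbed by the deductible. Patient pays £197; OOP now £1031.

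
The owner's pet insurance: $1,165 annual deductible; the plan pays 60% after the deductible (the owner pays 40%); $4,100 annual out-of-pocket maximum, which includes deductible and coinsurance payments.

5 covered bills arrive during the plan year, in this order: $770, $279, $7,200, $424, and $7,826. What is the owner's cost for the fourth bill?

Bill 1, $770: all of it applies to the deductible. Owner owes $770 (running OOP $770).
Bill 2, $279: entire amount goes to the deductible. Owner pays $279; OOP now $1,049.
Bill 3, $7,200: $116 to deductible, leaving $7,084; owner's 40% is $2,833.60. Owner pays $2,949.60; OOP now $3,998.60.
Bill 4, $424: deductible met; 40% of $424 = $169.60. OOP would hit $4,168.20 > $4,100, so the cap limits the owner to $4,100 − $3,998.60 = $101.40.

$101.40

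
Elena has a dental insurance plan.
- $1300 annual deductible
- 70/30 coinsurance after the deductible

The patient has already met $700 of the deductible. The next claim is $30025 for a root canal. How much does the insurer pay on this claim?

Deductible still to meet: $1300 − $700 = $600.
That leaves $30025 − $600 = $29425 for coinsurance.
Coinsurance: $29425 × 30% = $8827.50.
So the patient owes $600 + $8827.50 = $9427.50.
The insurer covers the remainder: $30025 − $9427.50 = $20597.50.

$20597.50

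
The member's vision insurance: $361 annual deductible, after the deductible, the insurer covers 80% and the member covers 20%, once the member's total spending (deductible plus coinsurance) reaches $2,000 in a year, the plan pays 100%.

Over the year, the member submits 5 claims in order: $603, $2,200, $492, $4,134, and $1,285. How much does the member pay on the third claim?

Claim 1 — $603: deductible takes $361, $242 remains; 20% of $242 = $48.40. Member pays $409.40; OOP now $409.40.
Claim 2 — $2,200: deductible met; 20% of $2,200 = $440. Member pays $440; OOP now $849.40.
Claim 3 — $492: deductible already satisfied, so member's share is 20% × $492 = $98.40. Cost to member: $98.40. OOP to date $947.80.

$98.40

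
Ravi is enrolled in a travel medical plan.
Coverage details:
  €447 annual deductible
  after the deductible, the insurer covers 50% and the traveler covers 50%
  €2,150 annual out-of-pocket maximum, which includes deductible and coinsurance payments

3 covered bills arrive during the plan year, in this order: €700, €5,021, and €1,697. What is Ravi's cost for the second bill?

#1 (€700): €447 to deductible, leaving €253; coinsurance €253 × 50% = €126.50. Traveler pays €573.50; OOP now €573.50.
#2 (€5,021): deductible already satisfied, so traveler's share is 50% × €5,021 = €2,510.50. Adding that to €573.50 gives €3,084, past the €2,150 cap; traveler pays only €2,150 − €573.50 = €1,576.50.

€1,576.50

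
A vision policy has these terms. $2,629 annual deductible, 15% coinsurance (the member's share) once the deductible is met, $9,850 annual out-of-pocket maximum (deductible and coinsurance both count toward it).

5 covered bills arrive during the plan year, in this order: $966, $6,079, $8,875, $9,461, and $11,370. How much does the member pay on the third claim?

$1,331.25

#1 ($966): fully absorbed by the deductible. Member pays $966; OOP now $966.
#2 ($6,079): $1,663 finishes the deductible; $4,416 goes to coinsurance; 15% of $4,416 = $662.40. Member owes $2,325.40 (running OOP $3,291.40).
#3 ($8,875): 15% coinsurance on $8,875 = $1,331.25. Cost to member: $1,331.25. OOP to date $4,622.65.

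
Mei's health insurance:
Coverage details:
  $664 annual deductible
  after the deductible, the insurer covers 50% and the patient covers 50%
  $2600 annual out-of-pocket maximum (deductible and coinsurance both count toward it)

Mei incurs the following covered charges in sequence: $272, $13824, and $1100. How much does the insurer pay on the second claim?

$11496

Claim 1 ($272): all of it applies to the deductible. Patient owes $272 (running OOP $272). Insurer: $272 − $272 = $0.
Claim 2 ($13824): deductible takes $392, $13432 remains; coinsurance $13432 × 50% = $6716. Deductible plus coinsurance: $392 + $6716 = $7108. OOP would hit $7380 > $2600, so the cap limits the patient to $2600 − $272 = $2328. Insurer: $13824 − $2328 = $11496.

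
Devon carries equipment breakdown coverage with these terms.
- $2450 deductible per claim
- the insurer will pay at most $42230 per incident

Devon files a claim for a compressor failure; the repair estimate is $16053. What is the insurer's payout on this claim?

Subtract the deductible: $16053 − $2450 = $13603.
That's under the $42230 cap, so the insurer reimburses the full $13603.

$13603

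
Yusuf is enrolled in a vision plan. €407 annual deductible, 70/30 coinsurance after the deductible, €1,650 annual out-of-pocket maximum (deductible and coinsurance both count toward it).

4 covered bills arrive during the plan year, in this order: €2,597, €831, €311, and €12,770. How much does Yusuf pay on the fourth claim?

€243.40

#1 (€2,597): deductible takes €407, €2,190 remains; 30% of €2,190 = €657. Member pays €1,064; OOP now €1,064.
#2 (€831): deductible already satisfied, so member's share is 30% × €831 = €249.30. Member pays €249.30; OOP now €1,313.30.
#3 (€311): deductible met; 30% of €311 = €93.30. Member pays €93.30; OOP now €1,406.60.
#4 (€12,770): 30% coinsurance on €12,770 = €3,831. That would push OOP to €5,237.60, over the €1,650 cap, so member pays €1,650 − €1,406.60 = €243.40.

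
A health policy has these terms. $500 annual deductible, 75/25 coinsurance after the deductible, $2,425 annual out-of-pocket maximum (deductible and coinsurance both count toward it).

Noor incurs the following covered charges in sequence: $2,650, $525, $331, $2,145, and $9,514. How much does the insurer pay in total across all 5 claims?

Bill 1, $2,650: deductible takes $500, $2,150 remains; coinsurance $2,150 × 25% = $537.50. Patient owes $1,037.50 (running OOP $1,037.50). Insurer: $2,650 − $1,037.50 = $1,612.50.
Bill 2, $525: 25% coinsurance on $525 = $131.25. Cost to patient: $131.25. OOP to date $1,168.75. Plan pays $525 − $131.25 = $393.75.
Bill 3, $331: 25% coinsurance on $331 = $82.75. Cost to patient: $82.75. OOP to date $1,251.50. Insurer: $331 − $82.75 = $248.25.
Bill 4, $2,145: deductible met; 25% of $2,145 = $536.25. Patient owes $536.25 (running OOP $1,787.75). Plan pays $2,145 − $536.25 = $1,608.75.
Bill 5, $9,514: deductible already satisfied, so patient's share is 25% × $9,514 = $2,378.50. OOP would hit $4,166.25 > $2,425, so the cap limits the patient to $2,425 − $1,787.75 = $637.25. Plan pays $9,514 − $637.25 = $8,876.75.
Insurer total = bills − patient's total = $15,165 − $2,425 = $12,740.

$12,740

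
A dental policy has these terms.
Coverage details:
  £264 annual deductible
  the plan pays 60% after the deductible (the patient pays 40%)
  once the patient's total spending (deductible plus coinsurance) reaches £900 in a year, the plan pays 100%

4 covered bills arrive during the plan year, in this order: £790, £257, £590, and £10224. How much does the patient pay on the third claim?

Bill 1, £790: deductible takes £264, £526 remains; coinsurance £526 × 40% = £210.40. Patient owes £474.40 (running OOP £474.40).
Bill 2, £257: deductible already satisfied, so patient's share is 40% × £257 = £102.80. Patient owes £102.80 (running OOP £577.20).
Bill 3, £590: deductible already satisfied, so patient's share is 40% × £590 = £236. Cost to patient: £236. OOP to date £813.20.

£236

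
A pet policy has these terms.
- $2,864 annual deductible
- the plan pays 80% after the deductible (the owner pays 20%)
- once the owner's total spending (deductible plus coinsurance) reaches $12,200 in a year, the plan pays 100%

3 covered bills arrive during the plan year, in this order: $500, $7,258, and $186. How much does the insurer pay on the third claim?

Claim 1 ($500): entire amount goes to the deductible. Owner owes $500 (running OOP $500). Insurer: $500 − $500 = $0.
Claim 2 ($7,258): $2,364 to deductible, leaving $4,894; 20% of $4,894 = $978.80. Owner owes $3,342.80 (running OOP $3,842.80). Insurer: $7,258 − $3,342.80 = $3,915.20.
Claim 3 ($186): deductible met; 20% of $186 = $37.20. Owner owes $37.20 (running OOP $3,880). Plan pays $186 − $37.20 = $148.80.

$148.80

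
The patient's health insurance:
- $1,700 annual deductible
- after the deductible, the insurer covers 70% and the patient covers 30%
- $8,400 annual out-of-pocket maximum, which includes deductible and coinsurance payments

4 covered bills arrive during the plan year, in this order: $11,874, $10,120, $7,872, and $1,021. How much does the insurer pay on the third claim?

Bill 1, $11,874: $1,700 to deductible, leaving $10,174; 30% of $10,174 = $3,052.20. Patient owes $4,752.20 (running OOP $4,752.20). Insurer: $11,874 − $4,752.20 = $7,121.80.
Bill 2, $10,120: deductible met; 30% of $10,120 = $3,036. Cost to patient: $3,036. OOP to date $7,788.20. Plan pays $10,120 − $3,036 = $7,084.
Bill 3, $7,872: 30% coinsurance on $7,872 = $2,361.60. That would push OOP to $10,149.80, over the $8,400 cap, so patient pays $8,400 − $7,788.20 = $611.80. Plan pays $7,872 − $611.80 = $7,260.20.

$7,260.20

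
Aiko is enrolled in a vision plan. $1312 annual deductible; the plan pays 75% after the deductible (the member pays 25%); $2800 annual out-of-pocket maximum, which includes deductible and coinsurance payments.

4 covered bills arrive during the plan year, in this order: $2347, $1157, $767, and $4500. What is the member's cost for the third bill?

$191.75

Bill 1, $2347: deductible takes $1312, $1035 remains; 25% of $1035 = $258.75. Member pays $1570.75; OOP now $1570.75.
Bill 2, $1157: 25% coinsurance on $1157 = $289.25. Member pays $289.25; OOP now $1860.
Bill 3, $767: deductible met; 25% of $767 = $191.75. Member owes $191.75 (running OOP $2051.75).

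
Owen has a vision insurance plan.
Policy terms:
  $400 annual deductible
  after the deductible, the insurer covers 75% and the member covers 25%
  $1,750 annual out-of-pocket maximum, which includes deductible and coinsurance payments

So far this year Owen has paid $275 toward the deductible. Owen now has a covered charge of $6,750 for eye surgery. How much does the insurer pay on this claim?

$5,275

Remaining deductible: $400 − $275 = $125.
After the $125 deductible portion, $6,750 − $125 = $6,625 is subject to coinsurance.
Coinsurance: $6,625 × 25% = $1,656.25.
Member responsibility before any cap: $125 + $1,656.25 = $1,781.25.
Adding $1,781.25 to the $275 already spent would give $2,056.25, which exceeds the $1,750 cap; the member pays just $1,750 − $275 = $1,475.
Insurer pays the balance: $6,750 − $1,475 = $5,275.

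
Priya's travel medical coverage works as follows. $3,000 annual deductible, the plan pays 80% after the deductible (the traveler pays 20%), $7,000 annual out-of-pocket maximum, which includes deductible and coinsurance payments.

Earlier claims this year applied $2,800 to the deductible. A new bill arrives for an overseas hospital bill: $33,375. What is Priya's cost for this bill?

Remaining deductible: $3,000 − $2,800 = $200.
The remaining $33,175 (= $33,375 − $200) moves to coinsurance.
Traveler's 20% share of $33,175 is $6,635.
That puts the traveler's cost at $200 + $6,635 = $6,835 before any cap.
Year-to-date out-of-pocket would reach $2,800 + $6,835 = $9,635, above the $7,000 maximum, so the traveler pays only $7,000 − $2,800 = $4,200.

$4,200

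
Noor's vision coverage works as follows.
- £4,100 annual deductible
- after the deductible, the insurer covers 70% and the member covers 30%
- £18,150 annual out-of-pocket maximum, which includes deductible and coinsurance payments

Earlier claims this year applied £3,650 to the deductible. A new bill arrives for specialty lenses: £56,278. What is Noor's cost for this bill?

£14,500

Remaining deductible: £4,100 − £3,650 = £450.
That leaves £56,278 − £450 = £55,828 for coinsurance.
30% of £55,828 = £16,748.40 falls to the member.
So the member owes £450 + £16,748.40 = £17,198.40 before any cap.
Year-to-date out-of-pocket would reach £3,650 + £17,198.40 = £20,848.40, above the £18,150 maximum, so the member pays only £18,150 − £3,650 = £14,500.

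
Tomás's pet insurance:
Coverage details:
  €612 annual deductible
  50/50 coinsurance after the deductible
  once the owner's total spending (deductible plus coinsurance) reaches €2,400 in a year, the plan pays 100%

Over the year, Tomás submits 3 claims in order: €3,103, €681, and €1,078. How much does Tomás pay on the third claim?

€202

Claim 1 (€3,103): €612 finishes the deductible; €2,491 goes to coinsurance; 50% of €2,491 = €1,245.50. Cost to owner: €1,857.50. OOP to date €1,857.50.
Claim 2 (€681): 50% coinsurance on €681 = €340.50. Owner pays €340.50; OOP now €2,198.
Claim 3 (€1,078): deductible already satisfied, so owner's share is 50% × €1,078 = €539. OOP would hit €2,737 > €2,400, so the cap limits the owner to €2,400 − €2,198 = €202.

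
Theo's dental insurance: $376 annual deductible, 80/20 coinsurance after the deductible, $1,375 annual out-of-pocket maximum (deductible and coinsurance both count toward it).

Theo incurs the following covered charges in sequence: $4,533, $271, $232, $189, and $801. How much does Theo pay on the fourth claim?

#1 ($4,533): $376 finishes the deductible; $4,157 goes to coinsurance; coinsurance $4,157 × 20% = $831.40. Patient pays $1,207.40; OOP now $1,207.40.
#2 ($271): deductible already satisfied, so patient's share is 20% × $271 = $54.20. Cost to patient: $54.20. OOP to date $1,261.60.
#3 ($232): deductible already satisfied, so patient's share is 20% × $232 = $46.40. Patient pays $46.40; OOP now $1,308.
#4 ($189): 20% coinsurance on $189 = $37.80. Patient owes $37.80 (running OOP $1,345.80).

$37.80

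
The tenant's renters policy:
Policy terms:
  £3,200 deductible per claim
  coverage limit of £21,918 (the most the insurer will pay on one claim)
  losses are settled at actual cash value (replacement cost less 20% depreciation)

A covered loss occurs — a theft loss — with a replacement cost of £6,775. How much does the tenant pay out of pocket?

£4,555

Depreciate 20%: the covered value is £6,775 × 0.8 = £5,420.
Subtract the deductible: £5,420 − £3,200 = £2,220.
That's under the £21,918 cap, so the insurer reimburses the full £2,220.
Out of pocket: £6,775 − £2,220 = £4,555.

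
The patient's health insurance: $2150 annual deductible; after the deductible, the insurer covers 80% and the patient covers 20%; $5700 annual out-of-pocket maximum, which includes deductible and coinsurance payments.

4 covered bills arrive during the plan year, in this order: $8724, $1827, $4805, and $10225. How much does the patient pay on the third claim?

$961

Claim 1 ($8724): deductible takes $2150, $6574 remains; patient's 20% is $1314.80. Cost to patient: $3464.80. OOP to date $3464.80.
Claim 2 ($1827): deductible met; 20% of $1827 = $365.40. Cost to patient: $365.40. OOP to date $3830.20.
Claim 3 ($4805): 20% coinsurance on $4805 = $961. Patient owes $961 (running OOP $4791.20).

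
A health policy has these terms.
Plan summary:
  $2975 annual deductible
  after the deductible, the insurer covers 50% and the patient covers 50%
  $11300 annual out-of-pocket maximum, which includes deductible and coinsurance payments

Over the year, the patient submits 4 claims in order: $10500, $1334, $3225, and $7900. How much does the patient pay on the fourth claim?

Claim 1 — $10500: $2975 to deductible, leaving $7525; 50% of $7525 = $3762.50. Patient owes $6737.50 (running OOP $6737.50).
Claim 2 — $1334: deductible already satisfied, so patient's share is 50% × $1334 = $667. Cost to patient: $667. OOP to date $7404.50.
Claim 3 — $3225: deductible already satisfied, so patient's share is 50% × $3225 = $1612.50. Patient owes $1612.50 (running OOP $9017).
Claim 4 — $7900: deductible already satisfied, so patient's share is 50% × $7900 = $3950. OOP would hit $12967 > $11300, so the cap limits the patient to $11300 − $9017 = $2283.

$2283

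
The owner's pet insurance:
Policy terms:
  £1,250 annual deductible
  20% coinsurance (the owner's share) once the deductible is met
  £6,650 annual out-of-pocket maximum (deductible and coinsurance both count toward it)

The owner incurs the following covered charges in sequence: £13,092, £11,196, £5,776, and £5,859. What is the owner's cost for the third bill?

Bill 1, £13,092: £1,250 finishes the deductible; £11,842 goes to coinsurance; owner's 20% is £2,368.40. Owner pays £3,618.40; OOP now £3,618.40.
Bill 2, £11,196: deductible already satisfied, so owner's share is 20% × £11,196 = £2,239.20. Owner pays £2,239.20; OOP now £5,857.60.
Bill 3, £5,776: deductible met; 20% of £5,776 = £1,155.20. OOP would hit £7,012.80 > £6,650, so the cap limits the owner to £6,650 − £5,857.60 = £792.40.

£792.40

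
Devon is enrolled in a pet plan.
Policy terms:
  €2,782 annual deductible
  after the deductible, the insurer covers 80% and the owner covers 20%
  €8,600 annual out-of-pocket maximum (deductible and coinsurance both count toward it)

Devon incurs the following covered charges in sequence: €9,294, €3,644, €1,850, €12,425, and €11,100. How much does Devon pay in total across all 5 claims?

€8,600

Claim 1 (€9,294): deductible takes €2,782, €6,512 remains; coinsurance €6,512 × 20% = €1,302.40. Cost to owner: €4,084.40. OOP to date €4,084.40.
Claim 2 (€3,644): deductible met; 20% of €3,644 = €728.80. Owner pays €728.80; OOP now €4,813.20.
Claim 3 (€1,850): deductible already satisfied, so owner's share is 20% × €1,850 = €370. Owner owes €370 (running OOP €5,183.20).
Claim 4 (€12,425): deductible already satisfied, so owner's share is 20% × €12,425 = €2,485. Owner owes €2,485 (running OOP €7,668.20).
Claim 5 (€11,100): deductible met; 20% of €11,100 = €2,220. Adding that to €7,668.20 gives €9,888.20, past the €8,600 cap; owner pays only €8,600 − €7,668.20 = €931.80.
Summing the owner's payments: €4,084.40 + €728.80 + €370 + €2,485 + €931.80 = €8,600.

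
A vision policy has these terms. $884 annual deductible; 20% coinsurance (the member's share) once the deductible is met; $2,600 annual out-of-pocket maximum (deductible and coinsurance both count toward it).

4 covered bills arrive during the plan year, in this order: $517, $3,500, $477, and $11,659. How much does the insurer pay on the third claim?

$381.60

Bill 1, $517: all of it applies to the deductible. Member pays $517; OOP now $517. Insurer: $517 − $517 = $0.
Bill 2, $3,500: $367 finishes the deductible; $3,133 goes to coinsurance; 20% of $3,133 = $626.60. Member pays $993.60; OOP now $1,510.60. Insurer: $3,500 − $993.60 = $2,506.40.
Bill 3, $477: deductible met; 20% of $477 = $95.40. Member owes $95.40 (running OOP $1,606). Insurer: $477 − $95.40 = $381.60.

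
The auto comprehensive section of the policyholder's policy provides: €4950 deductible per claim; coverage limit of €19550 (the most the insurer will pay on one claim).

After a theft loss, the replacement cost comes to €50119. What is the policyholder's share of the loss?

Less the €4950 deductible: €50119 − €4950 = €45169.
Since €45169 > €19550, the payout is capped at €19550.
The policyholder bears the rest of the original loss: €50119 − €19550 = €30569.

€30569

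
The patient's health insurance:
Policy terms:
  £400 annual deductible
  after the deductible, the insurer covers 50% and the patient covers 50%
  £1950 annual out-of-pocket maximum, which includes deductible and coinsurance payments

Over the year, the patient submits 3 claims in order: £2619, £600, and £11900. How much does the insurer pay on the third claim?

£11759.50

#1 (£2619): deductible takes £400, £2219 remains; 50% of £2219 = £1109.50. Cost to patient: £1509.50. OOP to date £1509.50. Plan pays £2619 − £1509.50 = £1109.50.
#2 (£600): deductible met; 50% of £600 = £300. Patient owes £300 (running OOP £1809.50). Plan pays £600 − £300 = £300.
#3 (£11900): deductible already satisfied, so patient's share is 50% × £11900 = £5950. Adding that to £1809.50 gives £7759.50, past the £1950 cap; patient pays only £1950 − £1809.50 = £140.50. Plan pays £11900 − £140.50 = £11759.50.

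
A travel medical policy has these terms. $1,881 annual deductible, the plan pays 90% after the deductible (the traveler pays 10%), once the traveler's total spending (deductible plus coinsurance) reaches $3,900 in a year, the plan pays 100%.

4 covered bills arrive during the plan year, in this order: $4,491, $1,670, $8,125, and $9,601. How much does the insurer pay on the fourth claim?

Bill 1, $4,491: deductible takes $1,881, $2,610 remains; coinsurance $2,610 × 10% = $261. Traveler owes $2,142 (running OOP $2,142). Plan pays $4,491 − $2,142 = $2,349.
Bill 2, $1,670: 10% coinsurance on $1,670 = $167. Traveler owes $167 (running OOP $2,309). Plan pays $1,670 − $167 = $1,503.
Bill 3, $8,125: deductible already satisfied, so traveler's share is 10% × $8,125 = $812.50. Traveler pays $812.50; OOP now $3,121.50. Plan pays $8,125 − $812.50 = $7,312.50.
Bill 4, $9,601: 10% coinsurance on $9,601 = $960.10. That would push OOP to $4,081.60, over the $3,900 cap, so traveler pays $3,900 − $3,121.50 = $778.50. Insurer: $9,601 − $778.50 = $8,822.50.

$8,822.50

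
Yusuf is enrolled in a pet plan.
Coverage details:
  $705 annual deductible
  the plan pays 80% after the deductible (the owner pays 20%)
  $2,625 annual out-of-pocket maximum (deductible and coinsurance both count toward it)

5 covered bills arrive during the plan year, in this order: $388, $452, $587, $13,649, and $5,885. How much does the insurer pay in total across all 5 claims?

Claim 1 — $388: fully absorbed by the deductible. Owner owes $388 (running OOP $388). Insurer: $388 − $388 = $0.
Claim 2 — $452: $317 finishes the deductible; $135 goes to coinsurance; 20% of $135 = $27. Cost to owner: $344. OOP to date $732. Plan pays $452 − $344 = $108.
Claim 3 — $587: deductible already satisfied, so owner's share is 20% × $587 = $117.40. Owner pays $117.40; OOP now $849.40. Insurer: $587 − $117.40 = $469.60.
Claim 4 — $13,649: 20% coinsurance on $13,649 = $2,729.80. Adding that to $849.40 gives $3,579.20, past the $2,625 cap; owner pays only $2,625 − $849.40 = $1,775.60. Insurer: $13,649 − $1,775.60 = $11,873.40.
Claim 5 — $5,885: deductible met; 20% of $5,885 = $1,177. That would push OOP to $3,802, over the $2,625 cap, so owner pays $2,625 − $2,625 = $0. Plan pays $5,885 − $0 = $5,885.
Insurer total: $0 + $108 + $469.60 + $11,873.40 + $5,885 = $18,336.

$18,336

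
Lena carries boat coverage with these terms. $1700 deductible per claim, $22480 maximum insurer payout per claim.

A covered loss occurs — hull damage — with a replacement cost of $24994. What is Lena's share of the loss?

$2514

After the deductible, $24994 − $1700 = $23294 remains.
$23294 exceeds the $22480 limit, so the insurer pays the limit: $22480.
Owner's share is the uncovered remainder: $24994 − $22480 = $2514.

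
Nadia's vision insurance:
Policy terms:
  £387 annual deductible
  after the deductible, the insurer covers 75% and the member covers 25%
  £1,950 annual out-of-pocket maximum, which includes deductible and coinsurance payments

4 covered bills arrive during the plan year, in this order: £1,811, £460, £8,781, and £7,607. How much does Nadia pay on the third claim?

£1,092

#1 (£1,811): £387 finishes the deductible; £1,424 goes to coinsurance; member's 25% is £356. Member owes £743 (running OOP £743).
#2 (£460): 25% coinsurance on £460 = £115. Member owes £115 (running OOP £858).
#3 (£8,781): deductible already satisfied, so member's share is 25% × £8,781 = £2,195.25. Adding that to £858 gives £3,053.25, past the £1,950 cap; member pays only £1,950 − £858 = £1,092.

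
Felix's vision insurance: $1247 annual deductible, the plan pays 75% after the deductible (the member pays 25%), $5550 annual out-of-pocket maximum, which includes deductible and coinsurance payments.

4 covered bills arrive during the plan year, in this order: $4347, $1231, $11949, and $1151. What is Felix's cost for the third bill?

Bill 1, $4347: $1247 finishes the deductible; $3100 goes to coinsurance; member's 25% is $775. Member pays $2022; OOP now $2022.
Bill 2, $1231: deductible already satisfied, so member's share is 25% × $1231 = $307.75. Member owes $307.75 (running OOP $2329.75).
Bill 3, $11949: deductible met; 25% of $11949 = $2987.25. Member pays $2987.25; OOP now $5317.

$2987.25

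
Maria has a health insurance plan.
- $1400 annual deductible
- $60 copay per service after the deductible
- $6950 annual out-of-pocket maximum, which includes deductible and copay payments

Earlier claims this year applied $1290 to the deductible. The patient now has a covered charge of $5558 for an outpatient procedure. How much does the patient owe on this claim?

$1290 of the $1400 deductible is already met, leaving $110.
The remaining $5448 (= $5558 − $110) moves to the copay.
Copay on this service: $60.
That puts the patient's cost at $110 + $60 = $170 before any cap.
Year-to-date out-of-pocket becomes $1290 + $170 = $1460, still under the $6950 maximum, so no cap applies.

$170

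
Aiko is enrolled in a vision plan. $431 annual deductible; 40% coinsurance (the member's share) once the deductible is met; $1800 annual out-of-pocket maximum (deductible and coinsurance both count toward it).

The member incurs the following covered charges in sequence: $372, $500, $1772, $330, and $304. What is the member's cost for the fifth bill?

Claim 1 ($372): fully absorbed by the deductible. Member pays $372; OOP now $372.
Claim 2 ($500): deductible takes $59, $441 remains; coinsurance $441 × 40% = $176.40. Cost to member: $235.40. OOP to date $607.40.
Claim 3 ($1772): deductible already satisfied, so member's share is 40% × $1772 = $708.80. Cost to member: $708.80. OOP to date $1316.20.
Claim 4 ($330): deductible already satisfied, so member's share is 40% × $330 = $132. Member owes $132 (running OOP $1448.20).
Claim 5 ($304): deductible already satisfied, so member's share is 40% × $304 = $121.60. Member pays $121.60; OOP now $1569.80.

$121.60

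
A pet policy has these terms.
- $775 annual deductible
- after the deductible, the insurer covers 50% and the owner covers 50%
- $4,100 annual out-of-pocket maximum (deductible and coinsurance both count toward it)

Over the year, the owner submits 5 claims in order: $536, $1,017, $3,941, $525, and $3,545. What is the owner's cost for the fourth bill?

#1 ($536): fully absorbed by the deductible. Cost to owner: $536. OOP to date $536.
#2 ($1,017): $239 to deductible, leaving $778; owner's 50% is $389. Cost to owner: $628. OOP to date $1,164.
#3 ($3,941): deductible already satisfied, so owner's share is 50% × $3,941 = $1,970.50. Owner owes $1,970.50 (running OOP $3,134.50).
#4 ($525): deductible met; 50% of $525 = $262.50. Owner owes $262.50 (running OOP $3,397).

$262.50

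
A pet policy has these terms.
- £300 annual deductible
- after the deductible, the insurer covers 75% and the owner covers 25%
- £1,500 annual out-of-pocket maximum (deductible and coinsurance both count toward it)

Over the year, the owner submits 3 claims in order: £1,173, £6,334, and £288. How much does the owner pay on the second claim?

£981.75

Claim 1 (£1,173): £300 finishes the deductible; £873 goes to coinsurance; 25% of £873 = £218.25. Cost to owner: £518.25. OOP to date £518.25.
Claim 2 (£6,334): 25% coinsurance on £6,334 = £1,583.50. Adding that to £518.25 gives £2,101.75, past the £1,500 cap; owner pays only £1,500 − £518.25 = £981.75.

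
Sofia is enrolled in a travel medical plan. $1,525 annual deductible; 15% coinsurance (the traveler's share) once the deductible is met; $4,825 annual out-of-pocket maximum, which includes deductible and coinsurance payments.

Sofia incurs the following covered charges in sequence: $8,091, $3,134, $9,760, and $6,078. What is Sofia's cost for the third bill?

#1 ($8,091): deductible takes $1,525, $6,566 remains; traveler's 15% is $984.90. Traveler pays $2,509.90; OOP now $2,509.90.
#2 ($3,134): deductible already satisfied, so traveler's share is 15% × $3,134 = $470.10. Traveler pays $470.10; OOP now $2,980.
#3 ($9,760): deductible already satisfied, so traveler's share is 15% × $9,760 = $1,464. Traveler owes $1,464 (running OOP $4,444).

$1,464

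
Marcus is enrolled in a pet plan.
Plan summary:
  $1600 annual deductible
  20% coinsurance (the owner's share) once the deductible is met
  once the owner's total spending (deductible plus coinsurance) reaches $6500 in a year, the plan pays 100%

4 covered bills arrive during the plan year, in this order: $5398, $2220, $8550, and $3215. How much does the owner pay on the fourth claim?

Bill 1, $5398: $1600 finishes the deductible; $3798 goes to coinsurance; 20% of $3798 = $759.60. Cost to owner: $2359.60. OOP to date $2359.60.
Bill 2, $2220: 20% coinsurance on $2220 = $444. Cost to owner: $444. OOP to date $2803.60.
Bill 3, $8550: 20% coinsurance on $8550 = $1710. Owner owes $1710 (running OOP $4513.60).
Bill 4, $3215: 20% coinsurance on $3215 = $643. Owner owes $643 (running OOP $5156.60).

$643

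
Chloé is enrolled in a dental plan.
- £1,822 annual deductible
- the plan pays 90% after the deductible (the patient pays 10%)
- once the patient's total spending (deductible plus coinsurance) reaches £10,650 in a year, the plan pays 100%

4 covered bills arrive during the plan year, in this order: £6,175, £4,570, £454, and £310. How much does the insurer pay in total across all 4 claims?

Claim 1 (£6,175): £1,822 finishes the deductible; £4,353 goes to coinsurance; 10% of £4,353 = £435.30. Patient pays £2,257.30; OOP now £2,257.30. Plan pays £6,175 − £2,257.30 = £3,917.70.
Claim 2 (£4,570): deductible met; 10% of £4,570 = £457. Patient pays £457; OOP now £2,714.30. Insurer: £4,570 − £457 = £4,113.
Claim 3 (£454): deductible already satisfied, so patient's share is 10% × £454 = £45.40. Patient pays £45.40; OOP now £2,759.70. Plan pays £454 − £45.40 = £408.60.
Claim 4 (£310): 10% coinsurance on £310 = £31. Cost to patient: £31. OOP to date £2,790.70. Plan pays £310 − £31 = £279.
Insurer total = bills − patient's total = £11,509 − £2,790.70 = £8,718.30.

£8,718.30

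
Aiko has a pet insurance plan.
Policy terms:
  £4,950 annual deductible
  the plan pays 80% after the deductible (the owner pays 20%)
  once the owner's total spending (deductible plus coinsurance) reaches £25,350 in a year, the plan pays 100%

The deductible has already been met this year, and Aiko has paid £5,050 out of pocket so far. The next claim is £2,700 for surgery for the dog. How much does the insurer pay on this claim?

The deductible is already satisfied, so the full bill goes to coinsurance.
Owner's 20% share of £2,700 is £540.
Year-to-date out-of-pocket becomes £5,050 + £540 = £5,590, still under the £25,350 maximum, so no cap applies.
The insurer covers the remainder: £2,700 − £540 = £2,160.

£2,160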